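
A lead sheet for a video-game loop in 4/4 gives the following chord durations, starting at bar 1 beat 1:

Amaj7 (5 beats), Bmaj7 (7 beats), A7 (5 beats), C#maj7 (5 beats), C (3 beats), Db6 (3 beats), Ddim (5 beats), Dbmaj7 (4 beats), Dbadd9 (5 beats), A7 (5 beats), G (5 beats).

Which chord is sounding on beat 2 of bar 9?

Dbmaj7

Beat 2 of bar 9 is beat (9−1)×4 + 2 = 34 overall.
Running totals: Amaj7 ends at 5, Bmaj7 ends at 12, A7 ends at 17, C#maj7 ends at 22, C ends at 25, Db6 ends at 28, Ddim ends at 33, Dbmaj7 ends at 37.
Beat 34 falls within Dbmaj7.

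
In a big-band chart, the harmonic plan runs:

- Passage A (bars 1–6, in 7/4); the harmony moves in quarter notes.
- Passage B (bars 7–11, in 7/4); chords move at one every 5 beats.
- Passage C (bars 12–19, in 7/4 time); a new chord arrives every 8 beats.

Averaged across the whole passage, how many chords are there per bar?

56/19 chords per bar

A: 6 bars of 7 beats is 42 beats; at 1 beat each that's 42 chords.
B: 5 bars of 7 beats is 35 beats; at 5 beats each that's 7 chords.
C: 8 bars of 7 beats is 56 beats; at 8 beats each that's 7 chords.
Overall: 56 chords over 19 bars → 56/19 = 56/19 chords per bar.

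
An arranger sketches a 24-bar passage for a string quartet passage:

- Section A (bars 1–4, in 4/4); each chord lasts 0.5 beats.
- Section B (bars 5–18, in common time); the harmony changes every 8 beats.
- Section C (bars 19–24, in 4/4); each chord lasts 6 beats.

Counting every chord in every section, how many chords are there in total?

A: 4 bars × 4 beats = 16 beats; 0.5 beats/chord → 32 chords.
B: 14 bars × 4 beats = 56 beats; 8 beats/chord → 7 chords.
C: 6 bars × 4 beats = 24 beats; 6 beats/chord → 4 chords.
Total: 32 + 7 + 4 = 43.

43 chords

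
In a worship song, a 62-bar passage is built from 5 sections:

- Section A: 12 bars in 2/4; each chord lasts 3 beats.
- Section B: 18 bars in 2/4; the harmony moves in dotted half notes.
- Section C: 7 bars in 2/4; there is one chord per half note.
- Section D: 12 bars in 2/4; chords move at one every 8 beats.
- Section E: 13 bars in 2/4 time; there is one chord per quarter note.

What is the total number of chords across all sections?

A: 12·2 = 24 beats, 24/3 = 8 chords.
B: 18·2 = 36 beats, 36/3 = 12 chords.
C: 7·2 = 14 beats, 14/2 = 7 chords.
D: 12·2 = 24 beats, 24/8 = 3 chords.
E: 13·2 = 26 beats, 26/1 = 26 chords.
Total: 8 + 12 + 7 + 3 + 26 = 56.

56 chords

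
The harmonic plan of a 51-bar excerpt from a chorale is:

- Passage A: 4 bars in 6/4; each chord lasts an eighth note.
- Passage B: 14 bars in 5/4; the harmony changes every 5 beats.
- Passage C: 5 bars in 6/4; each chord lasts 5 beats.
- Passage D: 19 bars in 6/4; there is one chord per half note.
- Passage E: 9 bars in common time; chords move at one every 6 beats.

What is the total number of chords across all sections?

A: 4 bars × 6 beats = 24 beats; 0.5 beats/chord → 48 chords.
B: 14 bars × 5 beats = 70 beats; 5 beats/chord → 14 chords.
C: 5 bars × 6 beats = 30 beats; 5 beats/chord → 6 chords.
D: 19 bars × 6 beats = 114 beats; 2 beats/chord → 57 chords.
E: 9 bars × 4 beats = 36 beats; 6 beats/chord → 6 chords.
Total: 48 + 14 + 6 + 57 + 6 = 131.

131 chords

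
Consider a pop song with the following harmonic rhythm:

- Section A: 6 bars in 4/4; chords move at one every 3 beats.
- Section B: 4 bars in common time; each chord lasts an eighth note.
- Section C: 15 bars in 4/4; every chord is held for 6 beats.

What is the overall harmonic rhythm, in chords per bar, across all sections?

2 chords per bar

A: 6 × 4 = 24 beats ÷ 3 = 8 chords.
B: 4 × 4 = 16 beats ÷ 0.5 = 32 chords.
C: 15 × 4 = 60 beats ÷ 6 = 10 chords.
Overall: 50 chords over 25 bars → 50/25 = 2 chords per bar.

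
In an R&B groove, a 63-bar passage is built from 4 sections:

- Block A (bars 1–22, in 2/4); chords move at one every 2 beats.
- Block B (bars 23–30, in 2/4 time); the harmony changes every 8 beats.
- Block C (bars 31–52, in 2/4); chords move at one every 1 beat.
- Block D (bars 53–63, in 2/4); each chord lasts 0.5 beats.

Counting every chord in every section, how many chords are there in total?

112 chords

A: 22·2 = 44 beats, 44/2 = 22 chords.
B: 8·2 = 16 beats, 16/8 = 2 chords.
C: 22·2 = 44 beats, 44/1 = 44 chords.
D: 11·2 = 22 beats, 22/0.5 = 44 chords.
Total: 22 + 2 + 44 + 44 = 112.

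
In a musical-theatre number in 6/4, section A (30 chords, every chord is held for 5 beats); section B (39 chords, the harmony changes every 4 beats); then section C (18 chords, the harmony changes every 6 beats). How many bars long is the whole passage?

A: 30 × 5 = 150 beats = 25 bars.
B: 39 × 4 = 156 beats = 26 bars.
C: 18 × 6 = 108 beats = 18 bars.
Total: 25 + 26 + 18 = 69 bars.

69 bars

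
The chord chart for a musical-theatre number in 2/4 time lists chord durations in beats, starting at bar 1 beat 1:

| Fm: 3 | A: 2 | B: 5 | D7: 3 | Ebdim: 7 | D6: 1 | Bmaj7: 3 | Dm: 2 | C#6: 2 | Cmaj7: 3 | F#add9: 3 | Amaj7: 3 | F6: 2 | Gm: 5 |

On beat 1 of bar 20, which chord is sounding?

Beat 1 of bar 20 is beat (20−1)×2 + 1 = 39 overall.
Running totals: Fm ends at 3, A ends at 5, B ends at 10, D7 ends at 13, Ebdim ends at 20, D6 ends at 21, Bmaj7 ends at 24, Dm ends at 26, C#6 ends at 28, Cmaj7 ends at 31, F#add9 ends at 34, Amaj7 ends at 37, F6 ends at 39.
Beat 39 falls within F6.

F6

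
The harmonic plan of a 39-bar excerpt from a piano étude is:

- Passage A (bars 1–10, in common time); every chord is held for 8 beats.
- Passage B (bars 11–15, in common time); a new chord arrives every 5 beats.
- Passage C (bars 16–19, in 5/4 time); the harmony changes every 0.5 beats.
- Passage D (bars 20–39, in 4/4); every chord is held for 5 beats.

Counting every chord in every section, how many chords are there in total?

65 chords

A: 10·4 = 40 beats, 40/8 = 5 chords.
B: 5·4 = 20 beats, 20/5 = 4 chords.
C: 4·5 = 20 beats, 20/0.5 = 40 chords.
D: 20·4 = 80 beats, 80/5 = 16 chords.
Total: 5 + 4 + 40 + 16 = 65.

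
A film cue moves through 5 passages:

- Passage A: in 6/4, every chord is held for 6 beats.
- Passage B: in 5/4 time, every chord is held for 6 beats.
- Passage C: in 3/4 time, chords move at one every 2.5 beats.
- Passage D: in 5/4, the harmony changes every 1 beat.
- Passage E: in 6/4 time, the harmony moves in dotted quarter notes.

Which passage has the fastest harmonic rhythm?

A: 6 beats/bar ÷ 6 beats/chord = 1 chord/bar.
B: 5 beats/bar ÷ 6 beats/chord = 5/6 chords/bar.
C: 3 beats/bar ÷ 2.5 beats/chord = 1.2 chords/bar.
D: 5 beats/bar ÷ 1 beat/chord = 5 chords/bar.
E: 6 beats/bar ÷ 1.5 beats/chord = 4 chords/bar.
Fastest is D at 5 chords/bar.

Passage D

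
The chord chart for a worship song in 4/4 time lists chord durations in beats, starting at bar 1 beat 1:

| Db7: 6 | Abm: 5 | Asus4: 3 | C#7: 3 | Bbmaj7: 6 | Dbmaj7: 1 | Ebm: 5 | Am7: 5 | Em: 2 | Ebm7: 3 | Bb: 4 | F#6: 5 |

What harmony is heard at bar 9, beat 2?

Beat 2 of bar 9 is beat (9−1)×4 + 2 = 34 overall.
Running totals: Db7 ends at 6, Abm ends at 11, Asus4 ends at 14, C#7 ends at 17, Bbmaj7 ends at 23, Dbmaj7 ends at 24, Ebm ends at 29, Am7 ends at 34.
Beat 34 falls within Am7.

Am7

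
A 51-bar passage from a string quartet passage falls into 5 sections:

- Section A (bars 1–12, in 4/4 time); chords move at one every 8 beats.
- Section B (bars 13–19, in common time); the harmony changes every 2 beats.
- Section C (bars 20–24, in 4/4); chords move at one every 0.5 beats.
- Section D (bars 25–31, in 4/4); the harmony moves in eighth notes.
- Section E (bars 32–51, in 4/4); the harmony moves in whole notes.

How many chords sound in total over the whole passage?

A: 12 bars × 4 beats = 48 beats; 8 beats/chord → 6 chords.
B: 7 bars × 4 beats = 28 beats; 2 beats/chord → 14 chords.
C: 5 bars × 4 beats = 20 beats; 0.5 beats/chord → 40 chords.
D: 7 bars × 4 beats = 28 beats; 0.5 beats/chord → 56 chords.
E: 20 bars × 4 beats = 80 beats; 4 beats/chord → 20 chords.
Total: 6 + 14 + 40 + 56 + 20 = 136.

136 chords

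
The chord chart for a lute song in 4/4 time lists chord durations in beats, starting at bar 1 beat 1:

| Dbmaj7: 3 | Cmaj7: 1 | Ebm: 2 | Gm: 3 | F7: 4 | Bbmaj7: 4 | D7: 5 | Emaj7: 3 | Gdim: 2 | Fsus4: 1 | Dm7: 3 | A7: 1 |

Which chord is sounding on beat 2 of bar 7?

Gdim

Beat 2 of bar 7 is beat (7−1)×4 + 2 = 26 overall.
Running totals: Dbmaj7 ends at 3, Cmaj7 ends at 4, Ebm ends at 6, Gm ends at 9, F7 ends at 13, Bbmaj7 ends at 17, D7 ends at 22, Emaj7 ends at 25, Gdim ends at 27.
Beat 26 falls within Gdim.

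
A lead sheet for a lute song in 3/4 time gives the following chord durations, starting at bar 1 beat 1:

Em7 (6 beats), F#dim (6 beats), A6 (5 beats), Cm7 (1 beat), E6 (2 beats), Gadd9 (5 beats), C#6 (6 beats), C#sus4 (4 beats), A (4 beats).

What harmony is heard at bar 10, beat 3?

Beat 3 of bar 10 is beat (10−1)×3 + 3 = 30 overall.
Running totals: Em7 ends at 6, F#dim ends at 12, A6 ends at 17, Cm7 ends at 18, E6 ends at 20, Gadd9 ends at 25, C#6 ends at 31.
Beat 30 falls within C#6.

C#6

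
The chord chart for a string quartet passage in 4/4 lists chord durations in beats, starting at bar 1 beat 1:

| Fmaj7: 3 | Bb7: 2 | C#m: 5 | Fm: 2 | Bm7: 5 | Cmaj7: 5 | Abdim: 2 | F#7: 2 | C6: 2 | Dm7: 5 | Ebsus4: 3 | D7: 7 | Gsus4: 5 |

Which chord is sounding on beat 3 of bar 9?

Beat 3 of bar 9 is beat (9−1)×4 + 3 = 35 overall.
Running totals: Fmaj7 ends at 3, Bb7 ends at 5, C#m ends at 10, Fm ends at 12, Bm7 ends at 17, Cmaj7 ends at 22, Abdim ends at 24, F#7 ends at 26, C6 ends at 28, Dm7 ends at 33, Ebsus4 ends at 36.
Beat 35 falls within Ebsus4.

Ebsus4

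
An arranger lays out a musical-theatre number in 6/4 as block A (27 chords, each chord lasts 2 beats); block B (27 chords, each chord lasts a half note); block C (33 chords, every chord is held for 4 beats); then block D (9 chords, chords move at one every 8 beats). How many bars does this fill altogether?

A: 27 × 2 = 54 beats = 9 bars.
B: 27 × 2 = 54 beats = 9 bars.
C: 33 × 4 = 132 beats = 22 bars.
D: 9 × 8 = 72 beats = 12 bars.
Total: 9 + 9 + 22 + 12 = 52 bars.

52 bars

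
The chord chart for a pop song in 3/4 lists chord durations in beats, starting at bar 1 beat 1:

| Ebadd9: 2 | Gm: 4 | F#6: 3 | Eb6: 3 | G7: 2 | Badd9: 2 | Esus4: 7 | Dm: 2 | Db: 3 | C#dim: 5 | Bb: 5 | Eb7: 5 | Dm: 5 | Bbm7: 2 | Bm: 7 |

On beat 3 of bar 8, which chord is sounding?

Dm

Beat 3 of bar 8 is beat (8−1)×3 + 3 = 24 overall.
Running totals: Ebadd9 ends at 2, Gm ends at 6, F#6 ends at 9, Eb6 ends at 12, G7 ends at 14, Badd9 ends at 16, Esus4 ends at 23, Dm ends at 25.
Beat 24 falls within Dm.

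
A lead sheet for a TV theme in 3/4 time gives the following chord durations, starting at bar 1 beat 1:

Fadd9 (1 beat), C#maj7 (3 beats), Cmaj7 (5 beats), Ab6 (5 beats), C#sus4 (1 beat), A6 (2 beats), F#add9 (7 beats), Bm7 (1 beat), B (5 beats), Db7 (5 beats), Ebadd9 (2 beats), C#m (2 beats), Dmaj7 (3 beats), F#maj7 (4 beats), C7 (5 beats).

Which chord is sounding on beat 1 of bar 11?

Db7

Beat 1 of bar 11 is beat (11−1)×3 + 1 = 31 overall.
Running totals: Fadd9 ends at 1, C#maj7 ends at 4, Cmaj7 ends at 9, Ab6 ends at 14, C#sus4 ends at 15, A6 ends at 17, F#add9 ends at 24, Bm7 ends at 25, B ends at 30, Db7 ends at 35.
Beat 31 falls within Db7.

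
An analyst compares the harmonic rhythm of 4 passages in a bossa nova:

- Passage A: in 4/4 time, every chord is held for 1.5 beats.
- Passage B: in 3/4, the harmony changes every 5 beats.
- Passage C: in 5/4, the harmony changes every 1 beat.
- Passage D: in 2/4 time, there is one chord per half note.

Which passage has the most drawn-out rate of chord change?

Passage B

A: 4 beats/bar ÷ 1.5 beats/chord = 8/3 chords/bar.
B: 3 beats/bar ÷ 5 beats/chord = 0.6 chords/bar.
C: 5 beats/bar ÷ 1 beat/chord = 5 chords/bar.
D: 2 beats/bar ÷ 2 beats/chord = 1 chord/bar.
Slowest is B at 0.6 chords/bar.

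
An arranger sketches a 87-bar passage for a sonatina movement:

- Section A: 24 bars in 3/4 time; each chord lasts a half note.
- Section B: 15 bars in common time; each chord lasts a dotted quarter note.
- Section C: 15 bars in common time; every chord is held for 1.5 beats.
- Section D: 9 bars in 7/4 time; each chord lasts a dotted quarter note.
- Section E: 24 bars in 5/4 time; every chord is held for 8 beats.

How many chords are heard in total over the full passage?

173 chords

A: 24 bars × 3 beats = 72 beats; 2 beats/chord → 36 chords.
B: 15 bars × 4 beats = 60 beats; 1.5 beats/chord → 40 chords.
C: 15 bars × 4 beats = 60 beats; 1.5 beats/chord → 40 chords.
D: 9 bars × 7 beats = 63 beats; 1.5 beats/chord → 42 chords.
E: 24 bars × 5 beats = 120 beats; 8 beats/chord → 15 chords.
Total: 36 + 40 + 40 + 42 + 15 = 173.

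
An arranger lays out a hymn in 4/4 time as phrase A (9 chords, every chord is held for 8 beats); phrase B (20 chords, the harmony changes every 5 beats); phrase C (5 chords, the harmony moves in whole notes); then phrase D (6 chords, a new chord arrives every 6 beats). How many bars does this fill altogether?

57 bars

A: 9 × 8 = 72 beats = 18 bars.
B: 20 × 5 = 100 beats = 25 bars.
C: 5 × 4 = 20 beats = 5 bars.
D: 6 × 6 = 36 beats = 9 bars.
Total: 18 + 25 + 5 + 9 = 57 bars.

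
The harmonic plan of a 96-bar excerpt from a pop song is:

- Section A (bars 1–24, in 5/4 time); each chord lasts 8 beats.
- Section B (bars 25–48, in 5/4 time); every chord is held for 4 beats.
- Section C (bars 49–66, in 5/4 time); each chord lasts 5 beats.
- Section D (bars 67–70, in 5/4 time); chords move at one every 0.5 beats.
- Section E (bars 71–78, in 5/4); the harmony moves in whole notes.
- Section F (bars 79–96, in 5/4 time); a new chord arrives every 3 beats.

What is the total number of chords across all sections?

A: 24·5 = 120 beats, 120/8 = 15 chords.
B: 24·5 = 120 beats, 120/4 = 30 chords.
C: 18·5 = 90 beats, 90/5 = 18 chords.
D: 4·5 = 20 beats, 20/0.5 = 40 chords.
E: 8·5 = 40 beats, 40/4 = 10 chords.
F: 18·5 = 90 beats, 90/3 = 30 chords.
Total: 15 + 30 + 18 + 40 + 10 + 30 = 143.

143 chords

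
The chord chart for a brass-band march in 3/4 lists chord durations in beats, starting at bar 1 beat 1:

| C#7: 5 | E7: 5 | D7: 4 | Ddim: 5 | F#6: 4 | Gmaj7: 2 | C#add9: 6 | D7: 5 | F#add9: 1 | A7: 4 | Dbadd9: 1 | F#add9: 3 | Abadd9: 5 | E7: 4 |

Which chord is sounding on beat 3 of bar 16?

Abadd9

Beat 3 of bar 16 is beat (16−1)×3 + 3 = 48 overall.
Running totals: C#7 ends at 5, E7 ends at 10, D7 ends at 14, Ddim ends at 19, F#6 ends at 23, Gmaj7 ends at 25, C#add9 ends at 31, D7 ends at 36, F#add9 ends at 37, A7 ends at 41, Dbadd9 ends at 42, F#add9 ends at 45, Abadd9 ends at 50.
Beat 48 falls within Abadd9.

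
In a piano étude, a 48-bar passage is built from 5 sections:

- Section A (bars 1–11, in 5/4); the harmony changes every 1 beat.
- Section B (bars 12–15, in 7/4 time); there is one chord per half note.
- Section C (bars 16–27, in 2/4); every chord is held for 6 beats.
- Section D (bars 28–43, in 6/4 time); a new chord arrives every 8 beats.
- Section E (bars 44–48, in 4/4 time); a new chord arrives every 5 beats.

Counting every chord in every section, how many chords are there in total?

89 chords

A has 55 beats and chords last 1 each, so 55 chords.
B has 28 beats and chords last 2 each, so 14 chords.
C has 24 beats and chords last 6 each, so 4 chords.
D has 96 beats and chords last 8 each, so 12 chords.
E has 20 beats and chords last 5 each, so 4 chords.
Total: 55 + 14 + 4 + 12 + 4 = 89.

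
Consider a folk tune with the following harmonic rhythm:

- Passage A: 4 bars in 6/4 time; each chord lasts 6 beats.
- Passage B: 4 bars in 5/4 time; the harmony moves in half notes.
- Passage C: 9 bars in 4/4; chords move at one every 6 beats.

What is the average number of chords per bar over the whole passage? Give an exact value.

A: 4 bars of 6 beats is 24 beats; at 6 beats each that's 4 chords.
B: 4 bars of 5 beats is 20 beats; at 2 beats each that's 10 chords.
C: 9 bars of 4 beats is 36 beats; at 6 beats each that's 6 chords.
Overall: 20 chords over 17 bars → 20/17 = 20/17 chords per bar.

20/17 chords per bar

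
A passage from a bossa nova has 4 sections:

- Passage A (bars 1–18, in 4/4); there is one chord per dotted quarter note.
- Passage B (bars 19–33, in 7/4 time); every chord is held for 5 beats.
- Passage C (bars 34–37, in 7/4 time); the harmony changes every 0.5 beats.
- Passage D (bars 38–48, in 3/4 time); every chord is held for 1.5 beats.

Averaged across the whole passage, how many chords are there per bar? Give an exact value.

A: 18 bars of 4 beats is 72 beats; at 1.5 beats each that's 48 chords.
B: 15 bars of 7 beats is 105 beats; at 5 beats each that's 21 chords.
C: 4 bars of 7 beats is 28 beats; at 0.5 beats each that's 56 chords.
D: 11 bars of 3 beats is 33 beats; at 1.5 beats each that's 22 chords.
Overall: 147 chords over 48 bars → 147/48 = 49/16 chords per bar.

49/16 chords per bar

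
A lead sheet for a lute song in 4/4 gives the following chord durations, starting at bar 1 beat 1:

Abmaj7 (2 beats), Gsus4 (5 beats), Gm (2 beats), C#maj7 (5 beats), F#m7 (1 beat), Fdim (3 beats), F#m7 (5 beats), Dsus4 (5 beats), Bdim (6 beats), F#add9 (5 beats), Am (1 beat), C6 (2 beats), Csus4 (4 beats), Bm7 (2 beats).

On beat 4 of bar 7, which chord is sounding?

Dsus4

Beat 4 of bar 7 is beat (7−1)×4 + 4 = 28 overall.
Running totals: Abmaj7 ends at 2, Gsus4 ends at 7, Gm ends at 9, C#maj7 ends at 14, F#m7 ends at 15, Fdim ends at 18, F#m7 ends at 23, Dsus4 ends at 28.
Beat 28 falls within Dsus4.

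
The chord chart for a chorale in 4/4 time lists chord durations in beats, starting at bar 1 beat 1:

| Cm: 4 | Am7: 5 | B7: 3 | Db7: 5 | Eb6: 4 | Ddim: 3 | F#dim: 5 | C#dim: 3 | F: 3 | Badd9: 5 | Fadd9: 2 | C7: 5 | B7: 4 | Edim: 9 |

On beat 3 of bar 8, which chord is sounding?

C#dim

Beat 3 of bar 8 is beat (8−1)×4 + 3 = 31 overall.
Running totals: Cm ends at 4, Am7 ends at 9, B7 ends at 12, Db7 ends at 17, Eb6 ends at 21, Ddim ends at 24, F#dim ends at 29, C#dim ends at 32.
Beat 31 falls within C#dim.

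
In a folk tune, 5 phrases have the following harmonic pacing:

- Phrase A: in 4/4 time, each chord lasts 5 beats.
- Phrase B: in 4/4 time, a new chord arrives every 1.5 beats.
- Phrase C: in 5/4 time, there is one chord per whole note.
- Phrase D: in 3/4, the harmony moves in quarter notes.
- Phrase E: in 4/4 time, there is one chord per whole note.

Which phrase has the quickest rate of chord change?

Phrase D

A: 4 beats/bar ÷ 5 beats/chord = 0.8 chords/bar.
B: 4 beats/bar ÷ 1.5 beats/chord = 8/3 chords/bar.
C: 5 beats/bar ÷ 4 beats/chord = 1.25 chords/bar.
D: 3 beats/bar ÷ 1 beat/chord = 3 chords/bar.
E: 4 beats/bar ÷ 4 beats/chord = 1 chord/bar.
Fastest is D at 3 chords/bar.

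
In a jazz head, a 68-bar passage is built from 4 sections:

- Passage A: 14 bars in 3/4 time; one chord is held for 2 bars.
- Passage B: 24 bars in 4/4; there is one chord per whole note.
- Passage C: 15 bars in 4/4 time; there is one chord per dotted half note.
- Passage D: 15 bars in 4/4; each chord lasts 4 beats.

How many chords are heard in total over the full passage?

A has 42 beats and chords last 6 each, so 7 chords.
B has 96 beats and chords last 4 each, so 24 chords.
C has 60 beats and chords last 3 each, so 20 chords.
D has 60 beats and chords last 4 each, so 15 chords.
Total: 7 + 24 + 20 + 15 = 66.

66 chords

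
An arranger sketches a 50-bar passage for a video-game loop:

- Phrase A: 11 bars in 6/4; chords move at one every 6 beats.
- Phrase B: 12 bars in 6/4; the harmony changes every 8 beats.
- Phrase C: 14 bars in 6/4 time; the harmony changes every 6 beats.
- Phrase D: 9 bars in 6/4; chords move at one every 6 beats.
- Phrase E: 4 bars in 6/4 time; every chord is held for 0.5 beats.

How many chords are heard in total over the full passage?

91 chords

A has 66 beats and chords last 6 each, so 11 chords.
B has 72 beats and chords last 8 each, so 9 chords.
C has 84 beats and chords last 6 each, so 14 chords.
D has 54 beats and chords last 6 each, so 9 chords.
E has 24 beats and chords last 0.5 each, so 48 chords.
Total: 11 + 9 + 14 + 9 + 48 = 91.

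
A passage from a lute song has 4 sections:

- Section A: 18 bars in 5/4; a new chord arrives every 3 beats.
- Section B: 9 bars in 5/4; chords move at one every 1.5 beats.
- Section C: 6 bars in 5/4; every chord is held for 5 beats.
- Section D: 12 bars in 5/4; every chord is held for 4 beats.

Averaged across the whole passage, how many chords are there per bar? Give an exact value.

A: 18 bars of 5 beats is 90 beats; at 3 beats each that's 30 chords.
B: 9 bars of 5 beats is 45 beats; at 1.5 beats each that's 30 chords.
C: 6 bars of 5 beats is 30 beats; at 5 beats each that's 6 chords.
D: 12 bars of 5 beats is 60 beats; at 4 beats each that's 15 chords.
Overall: 81 chords over 45 bars → 81/45 = 1.8 chords per bar.

1.8 chords per bar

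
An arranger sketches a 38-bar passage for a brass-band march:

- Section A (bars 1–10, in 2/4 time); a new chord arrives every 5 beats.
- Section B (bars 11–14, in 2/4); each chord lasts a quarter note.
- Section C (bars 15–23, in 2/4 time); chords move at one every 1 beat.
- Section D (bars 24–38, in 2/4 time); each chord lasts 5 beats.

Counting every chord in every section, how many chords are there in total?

A has 20 beats and chords last 5 each, so 4 chords.
B has 8 beats and chords last 1 each, so 8 chords.
C has 18 beats and chords last 1 each, so 18 chords.
D has 30 beats and chords last 5 each, so 6 chords.
Total: 4 + 8 + 18 + 6 = 36.

36 chords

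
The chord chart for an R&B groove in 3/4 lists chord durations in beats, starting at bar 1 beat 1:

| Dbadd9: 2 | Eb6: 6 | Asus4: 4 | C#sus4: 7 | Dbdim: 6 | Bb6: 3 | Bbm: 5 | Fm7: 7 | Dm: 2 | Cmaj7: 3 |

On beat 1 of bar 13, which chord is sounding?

Fm7

Beat 1 of bar 13 is beat (13−1)×3 + 1 = 37 overall.
Running totals: Dbadd9 ends at 2, Eb6 ends at 8, Asus4 ends at 12, C#sus4 ends at 19, Dbdim ends at 25, Bb6 ends at 28, Bbm ends at 33, Fm7 ends at 40.
Beat 37 falls within Fm7.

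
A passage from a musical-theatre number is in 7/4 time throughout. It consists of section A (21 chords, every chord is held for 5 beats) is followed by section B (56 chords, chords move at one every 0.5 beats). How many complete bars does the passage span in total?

19 bars

A: 21 × 5 = 105 beats = 15 bars.
B: 56 × 0.5 = 28 beats = 4 bars.
Total: 15 + 4 = 19 bars.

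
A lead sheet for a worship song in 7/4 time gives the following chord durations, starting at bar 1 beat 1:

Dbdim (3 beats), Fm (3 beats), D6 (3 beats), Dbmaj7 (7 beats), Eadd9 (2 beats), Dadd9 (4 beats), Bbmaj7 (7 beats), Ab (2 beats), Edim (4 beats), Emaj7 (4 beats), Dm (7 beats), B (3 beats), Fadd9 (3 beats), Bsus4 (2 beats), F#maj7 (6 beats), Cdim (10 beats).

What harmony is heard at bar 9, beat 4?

Beat 4 of bar 9 is beat (9−1)×7 + 4 = 60 overall.
Running totals: Dbdim ends at 3, Fm ends at 6, D6 ends at 9, Dbmaj7 ends at 16, Eadd9 ends at 18, Dadd9 ends at 22, Bbmaj7 ends at 29, Ab ends at 31, Edim ends at 35, Emaj7 ends at 39, Dm ends at 46, B ends at 49, Fadd9 ends at 52, Bsus4 ends at 54, F#maj7 ends at 60.
Beat 60 falls within F#maj7.

F#maj7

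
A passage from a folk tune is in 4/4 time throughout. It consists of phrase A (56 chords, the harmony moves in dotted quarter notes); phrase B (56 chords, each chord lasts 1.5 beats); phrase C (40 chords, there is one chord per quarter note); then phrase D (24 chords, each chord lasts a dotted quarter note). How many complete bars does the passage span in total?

A: 56 × 1.5 = 84 beats = 21 bars.
B: 56 × 1.5 = 84 beats = 21 bars.
C: 40 × 1 = 40 beats = 10 bars.
D: 24 × 1.5 = 36 beats = 9 bars.
Total: 21 + 21 + 10 + 9 = 61 bars.

61 bars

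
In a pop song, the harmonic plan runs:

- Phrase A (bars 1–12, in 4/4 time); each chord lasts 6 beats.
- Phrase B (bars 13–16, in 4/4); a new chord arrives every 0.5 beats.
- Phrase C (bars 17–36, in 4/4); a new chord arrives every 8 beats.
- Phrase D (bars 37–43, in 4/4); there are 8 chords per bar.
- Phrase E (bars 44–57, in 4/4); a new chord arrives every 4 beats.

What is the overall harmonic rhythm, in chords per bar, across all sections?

40/19 chords per bar

A: 12 bars of 4 beats is 48 beats; at 6 beats each that's 8 chords.
B: 4 bars of 4 beats is 16 beats; at 0.5 beats each that's 32 chords.
C: 20 bars of 4 beats is 80 beats; at 8 beats each that's 10 chords.
D: 7 bars of 4 beats is 28 beats; at 0.5 beats each that's 56 chords.
E: 14 bars of 4 beats is 56 beats; at 4 beats each that's 14 chords.
Overall: 120 chords over 57 bars → 120/57 = 40/19 chords per bar.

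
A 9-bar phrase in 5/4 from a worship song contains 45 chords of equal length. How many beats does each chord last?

9 bars × 5 beats/bar = 45 beats total.
45 beats ÷ 45 chords = 1 beats per chord.
(That is a quarter note.)

1 beat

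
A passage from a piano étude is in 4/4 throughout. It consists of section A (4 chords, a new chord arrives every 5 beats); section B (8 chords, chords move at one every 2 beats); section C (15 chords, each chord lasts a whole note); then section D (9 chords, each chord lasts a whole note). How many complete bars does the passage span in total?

A: 4 × 5 = 20 beats = 5 bars.
B: 8 × 2 = 16 beats = 4 bars.
C: 15 × 4 = 60 beats = 15 bars.
D: 9 × 4 = 36 beats = 9 bars.
Total: 5 + 4 + 15 + 9 = 33 bars.

33 bars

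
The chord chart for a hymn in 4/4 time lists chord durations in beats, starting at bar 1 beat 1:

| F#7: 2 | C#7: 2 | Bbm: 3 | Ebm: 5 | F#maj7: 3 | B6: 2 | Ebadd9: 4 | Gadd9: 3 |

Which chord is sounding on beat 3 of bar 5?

Ebadd9

Beat 3 of bar 5 is beat (5−1)×4 + 3 = 19 overall.
Running totals: F#7 ends at 2, C#7 ends at 4, Bbm ends at 7, Ebm ends at 12, F#maj7 ends at 15, B6 ends at 17, Ebadd9 ends at 21.
Beat 19 falls within Ebadd9.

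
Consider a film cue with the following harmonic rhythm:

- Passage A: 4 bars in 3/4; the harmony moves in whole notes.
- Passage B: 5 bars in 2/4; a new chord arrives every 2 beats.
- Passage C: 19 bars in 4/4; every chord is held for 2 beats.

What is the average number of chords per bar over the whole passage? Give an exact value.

A: 4 × 3 = 12 beats ÷ 4 = 3 chords.
B: 5 × 2 = 10 beats ÷ 2 = 5 chords.
C: 19 × 4 = 76 beats ÷ 2 = 38 chords.
Overall: 46 chords over 28 bars → 46/28 = 23/14 chords per bar.

23/14 chords per bar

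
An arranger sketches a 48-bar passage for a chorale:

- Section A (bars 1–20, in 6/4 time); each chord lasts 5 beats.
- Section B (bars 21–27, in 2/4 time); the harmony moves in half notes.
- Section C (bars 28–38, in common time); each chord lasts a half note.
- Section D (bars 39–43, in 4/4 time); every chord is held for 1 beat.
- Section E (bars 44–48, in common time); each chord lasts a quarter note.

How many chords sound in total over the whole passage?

93 chords

A: 20 bars × 6 beats = 120 beats; 5 beats/chord → 24 chords.
B: 7 bars × 2 beats = 14 beats; 2 beats/chord → 7 chords.
C: 11 bars × 4 beats = 44 beats; 2 beats/chord → 22 chords.
D: 5 bars × 4 beats = 20 beats; 1 beat/chord → 20 chords.
E: 5 bars × 4 beats = 20 beats; 1 beat/chord → 20 chords.
Total: 24 + 7 + 22 + 20 + 20 = 93.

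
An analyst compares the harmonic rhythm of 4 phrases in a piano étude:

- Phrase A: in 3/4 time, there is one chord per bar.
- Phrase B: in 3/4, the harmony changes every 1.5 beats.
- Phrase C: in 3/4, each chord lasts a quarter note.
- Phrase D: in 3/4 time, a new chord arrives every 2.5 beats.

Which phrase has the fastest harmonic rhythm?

A: 3/3 = 1 chord/bar.
B: 3/1.5 = 2 chords/bar.
C: 3/1 = 3 chords/bar.
D: 3/2.5 = 1.2 chords/bar.
Fastest is C at 3 chords/bar.

Phrase C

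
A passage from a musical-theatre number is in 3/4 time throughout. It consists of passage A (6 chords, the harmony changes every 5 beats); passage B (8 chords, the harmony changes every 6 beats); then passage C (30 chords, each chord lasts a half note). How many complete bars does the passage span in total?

46 bars

A: 6 × 5 = 30 beats = 10 bars.
B: 8 × 6 = 48 beats = 16 bars.
C: 30 × 2 = 60 beats = 20 bars.
Total: 10 + 16 + 20 = 46 bars.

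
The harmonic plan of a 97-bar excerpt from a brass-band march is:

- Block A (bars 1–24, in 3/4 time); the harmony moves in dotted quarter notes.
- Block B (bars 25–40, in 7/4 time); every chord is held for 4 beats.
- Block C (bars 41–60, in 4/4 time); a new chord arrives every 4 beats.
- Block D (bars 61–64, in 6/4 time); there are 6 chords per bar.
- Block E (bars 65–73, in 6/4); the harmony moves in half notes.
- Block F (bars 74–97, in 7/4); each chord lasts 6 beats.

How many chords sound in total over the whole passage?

A has 72 beats and chords last 1.5 each, so 48 chords.
B has 112 beats and chords last 4 each, so 28 chords.
C has 80 beats and chords last 4 each, so 20 chords.
D has 24 beats and chords last 1 each, so 24 chords.
E has 54 beats and chords last 2 each, so 27 chords.
F has 168 beats and chords last 6 each, so 28 chords.
Total: 48 + 28 + 20 + 24 + 27 + 28 = 175.

175 chords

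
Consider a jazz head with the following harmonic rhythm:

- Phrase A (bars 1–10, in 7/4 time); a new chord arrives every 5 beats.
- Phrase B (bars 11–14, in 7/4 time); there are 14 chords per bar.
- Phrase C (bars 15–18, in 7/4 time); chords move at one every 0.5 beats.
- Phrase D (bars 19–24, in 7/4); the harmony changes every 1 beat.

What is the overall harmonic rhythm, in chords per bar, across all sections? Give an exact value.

7 chords per bar

A: 10 bars of 7 beats is 70 beats; at 5 beats each that's 14 chords.
B: 4 bars of 7 beats is 28 beats; at 0.5 beats each that's 56 chords.
C: 4 bars of 7 beats is 28 beats; at 0.5 beats each that's 56 chords.
D: 6 bars of 7 beats is 42 beats; at 1 beat each that's 42 chords.
Overall: 168 chords over 24 bars → 168/24 = 7 chords per bar.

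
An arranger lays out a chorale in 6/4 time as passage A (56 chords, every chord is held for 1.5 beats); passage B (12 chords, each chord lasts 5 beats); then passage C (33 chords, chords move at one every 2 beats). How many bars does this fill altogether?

35 bars

A: 56 × 1.5 = 84 beats = 14 bars.
B: 12 × 5 = 60 beats = 10 bars.
C: 33 × 2 = 66 beats = 11 bars.
Total: 14 + 10 + 11 = 35 bars.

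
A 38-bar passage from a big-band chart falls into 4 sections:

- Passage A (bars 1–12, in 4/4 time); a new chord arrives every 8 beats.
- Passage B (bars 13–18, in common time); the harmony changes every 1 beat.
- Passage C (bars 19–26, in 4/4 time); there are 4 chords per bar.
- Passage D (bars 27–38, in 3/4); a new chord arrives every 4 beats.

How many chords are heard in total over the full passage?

71 chords

A: 12 bars × 4 beats = 48 beats; 8 beats/chord → 6 chords.
B: 6 bars × 4 beats = 24 beats; 1 beat/chord → 24 chords.
C: 8 bars × 4 beats = 32 beats; 1 beat/chord → 32 chords.
D: 12 bars × 3 beats = 36 beats; 4 beats/chord → 9 chords.
Total: 6 + 24 + 32 + 9 = 71.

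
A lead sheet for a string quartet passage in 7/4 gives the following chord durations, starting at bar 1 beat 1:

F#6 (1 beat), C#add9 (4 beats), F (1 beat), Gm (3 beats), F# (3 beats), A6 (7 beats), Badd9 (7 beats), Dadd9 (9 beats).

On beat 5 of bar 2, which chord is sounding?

F#

Beat 5 of bar 2 is beat (2−1)×7 + 5 = 12 overall.
Running totals: F#6 ends at 1, C#add9 ends at 5, F ends at 6, Gm ends at 9, F# ends at 12.
Beat 12 falls within F#.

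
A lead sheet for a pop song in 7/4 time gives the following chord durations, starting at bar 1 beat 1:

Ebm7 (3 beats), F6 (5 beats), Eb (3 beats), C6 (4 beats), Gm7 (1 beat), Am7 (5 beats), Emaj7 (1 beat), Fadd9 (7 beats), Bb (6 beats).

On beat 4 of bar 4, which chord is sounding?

Beat 4 of bar 4 is beat (4−1)×7 + 4 = 25 overall.
Running totals: Ebm7 ends at 3, F6 ends at 8, Eb ends at 11, C6 ends at 15, Gm7 ends at 16, Am7 ends at 21, Emaj7 ends at 22, Fadd9 ends at 29.
Beat 25 falls within Fadd9.

Fadd9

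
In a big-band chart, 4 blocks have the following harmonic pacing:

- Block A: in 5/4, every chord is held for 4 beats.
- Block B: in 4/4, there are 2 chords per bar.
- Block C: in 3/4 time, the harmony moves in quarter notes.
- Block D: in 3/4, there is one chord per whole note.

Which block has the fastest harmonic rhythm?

A: 5/4 = 1.25 chords/bar.
B: 4/2 = 2 chords/bar.
C: 3/1 = 3 chords/bar.
D: 3/4 = 0.75 chords/bar.
Fastest is C at 3 chords/bar.

Block C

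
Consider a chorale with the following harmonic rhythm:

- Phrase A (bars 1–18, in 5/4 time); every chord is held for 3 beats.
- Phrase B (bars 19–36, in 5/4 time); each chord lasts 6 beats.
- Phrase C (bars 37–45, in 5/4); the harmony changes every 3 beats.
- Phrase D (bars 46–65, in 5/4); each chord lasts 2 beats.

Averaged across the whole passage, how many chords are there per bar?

22/13 chords per bar

A: 18 bars of 5 beats is 90 beats; at 3 beats each that's 30 chords.
B: 18 bars of 5 beats is 90 beats; at 6 beats each that's 15 chords.
C: 9 bars of 5 beats is 45 beats; at 3 beats each that's 15 chords.
D: 20 bars of 5 beats is 100 beats; at 2 beats each that's 50 chords.
Overall: 110 chords over 65 bars → 110/65 = 22/13 chords per bar.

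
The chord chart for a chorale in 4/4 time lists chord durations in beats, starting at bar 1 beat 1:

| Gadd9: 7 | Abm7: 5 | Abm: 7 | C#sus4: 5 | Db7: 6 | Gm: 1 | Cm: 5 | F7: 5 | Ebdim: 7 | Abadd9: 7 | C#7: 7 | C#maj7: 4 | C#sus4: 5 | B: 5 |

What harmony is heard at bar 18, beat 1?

Beat 1 of bar 18 is beat (18−1)×4 + 1 = 69 overall.
Running totals: Gadd9 ends at 7, Abm7 ends at 12, Abm ends at 19, C#sus4 ends at 24, Db7 ends at 30, Gm ends at 31, Cm ends at 36, F7 ends at 41, Ebdim ends at 48, Abadd9 ends at 55, C#7 ends at 62, C#maj7 ends at 66, C#sus4 ends at 71.
Beat 69 falls within C#sus4.

C#sus4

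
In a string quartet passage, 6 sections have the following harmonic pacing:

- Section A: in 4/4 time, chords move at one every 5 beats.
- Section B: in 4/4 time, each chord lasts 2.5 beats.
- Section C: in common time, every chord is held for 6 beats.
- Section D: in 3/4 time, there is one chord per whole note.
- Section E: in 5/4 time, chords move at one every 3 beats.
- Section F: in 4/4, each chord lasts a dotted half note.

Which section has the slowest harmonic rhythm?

A: 4 beats/bar ÷ 5 beats/chord = 0.8 chords/bar.
B: 4 beats/bar ÷ 2.5 beats/chord = 1.6 chords/bar.
C: 4 beats/bar ÷ 6 beats/chord = 2/3 chords/bar.
D: 3 beats/bar ÷ 4 beats/chord = 0.75 chords/bar.
E: 5 beats/bar ÷ 3 beats/chord = 5/3 chords/bar.
F: 4 beats/bar ÷ 3 beats/chord = 4/3 chords/bar.
Slowest is C at 2/3 chords/bar.

Section C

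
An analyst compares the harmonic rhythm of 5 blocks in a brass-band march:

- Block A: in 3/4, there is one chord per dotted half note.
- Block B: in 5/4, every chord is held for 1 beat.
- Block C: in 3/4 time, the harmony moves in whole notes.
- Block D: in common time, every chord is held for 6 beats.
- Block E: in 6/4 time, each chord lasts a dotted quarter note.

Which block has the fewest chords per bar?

Block D

A: 3 beats/bar ÷ 3 beats/chord = 1 chord/bar.
B: 5 beats/bar ÷ 1 beat/chord = 5 chords/bar.
C: 3 beats/bar ÷ 4 beats/chord = 0.75 chords/bar.
D: 4 beats/bar ÷ 6 beats/chord = 2/3 chords/bar.
E: 6 beats/bar ÷ 1.5 beats/chord = 4 chords/bar.
Slowest is D at 2/3 chords/bar.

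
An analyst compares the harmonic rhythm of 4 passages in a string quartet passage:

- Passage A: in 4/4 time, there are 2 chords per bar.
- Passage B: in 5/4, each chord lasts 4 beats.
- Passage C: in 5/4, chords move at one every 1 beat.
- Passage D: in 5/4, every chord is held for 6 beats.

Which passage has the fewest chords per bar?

A: 4/2 = 2 chords/bar.
B: 5/4 = 1.25 chords/bar.
C: 5/1 = 5 chords/bar.
D: 5/6 = 5/6 chords/bar.
Slowest is D at 5/6 chords/bar.

Passage D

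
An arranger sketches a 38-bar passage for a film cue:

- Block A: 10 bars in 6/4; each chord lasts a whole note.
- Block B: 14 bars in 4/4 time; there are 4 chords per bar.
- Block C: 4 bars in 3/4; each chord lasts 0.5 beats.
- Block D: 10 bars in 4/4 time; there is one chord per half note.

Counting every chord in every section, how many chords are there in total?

115 chords

A has 60 beats and chords last 4 each, so 15 chords.
B has 56 beats and chords last 1 each, so 56 chords.
C has 12 beats and chords last 0.5 each, so 24 chords.
D has 40 beats and chords last 2 each, so 20 chords.
Total: 15 + 56 + 24 + 20 = 115.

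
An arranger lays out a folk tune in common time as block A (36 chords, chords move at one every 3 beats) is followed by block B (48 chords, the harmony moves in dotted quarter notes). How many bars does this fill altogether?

A: 36 × 3 = 108 beats = 27 bars.
B: 48 × 1.5 = 72 beats = 18 bars.
Total: 27 + 18 = 45 bars.

45 bars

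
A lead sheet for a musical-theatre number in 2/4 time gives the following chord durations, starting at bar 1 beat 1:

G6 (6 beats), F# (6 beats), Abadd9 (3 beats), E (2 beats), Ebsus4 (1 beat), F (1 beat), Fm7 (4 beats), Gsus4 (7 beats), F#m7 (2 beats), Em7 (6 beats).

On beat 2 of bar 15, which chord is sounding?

Beat 2 of bar 15 is beat (15−1)×2 + 2 = 30 overall.
Running totals: G6 ends at 6, F# ends at 12, Abadd9 ends at 15, E ends at 17, Ebsus4 ends at 18, F ends at 19, Fm7 ends at 23, Gsus4 ends at 30.
Beat 30 falls within Gsus4.

Gsus4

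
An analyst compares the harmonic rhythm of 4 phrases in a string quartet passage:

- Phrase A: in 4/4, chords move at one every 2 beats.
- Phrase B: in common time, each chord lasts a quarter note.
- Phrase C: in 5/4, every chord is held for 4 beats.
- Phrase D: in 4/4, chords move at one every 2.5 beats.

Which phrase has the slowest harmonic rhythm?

Phrase C

A: 4 beats/bar ÷ 2 beats/chord = 2 chords/bar.
B: 4 beats/bar ÷ 1 beat/chord = 4 chords/bar.
C: 5 beats/bar ÷ 4 beats/chord = 1.25 chords/bar.
D: 4 beats/bar ÷ 2.5 beats/chord = 1.6 chords/bar.
Slowest is C at 1.25 chords/bar.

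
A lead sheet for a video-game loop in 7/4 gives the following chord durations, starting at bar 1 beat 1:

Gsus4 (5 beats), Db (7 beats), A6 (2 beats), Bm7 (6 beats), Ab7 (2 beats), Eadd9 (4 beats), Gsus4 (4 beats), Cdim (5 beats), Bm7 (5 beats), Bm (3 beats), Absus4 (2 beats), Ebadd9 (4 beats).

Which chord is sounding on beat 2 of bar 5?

Gsus4

Beat 2 of bar 5 is beat (5−1)×7 + 2 = 30 overall.
Running totals: Gsus4 ends at 5, Db ends at 12, A6 ends at 14, Bm7 ends at 20, Ab7 ends at 22, Eadd9 ends at 26, Gsus4 ends at 30.
Beat 30 falls within Gsus4.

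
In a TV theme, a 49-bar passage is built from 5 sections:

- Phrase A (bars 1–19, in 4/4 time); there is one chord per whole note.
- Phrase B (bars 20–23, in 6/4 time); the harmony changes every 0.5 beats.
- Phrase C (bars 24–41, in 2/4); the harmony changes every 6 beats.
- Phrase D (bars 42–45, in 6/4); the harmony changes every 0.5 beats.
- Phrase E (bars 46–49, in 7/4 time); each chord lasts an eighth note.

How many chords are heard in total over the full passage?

177 chords

A: 19 bars × 4 beats = 76 beats; 4 beats/chord → 19 chords.
B: 4 bars × 6 beats = 24 beats; 0.5 beats/chord → 48 chords.
C: 18 bars × 2 beats = 36 beats; 6 beats/chord → 6 chords.
D: 4 bars × 6 beats = 24 beats; 0.5 beats/chord → 48 chords.
E: 4 bars × 7 beats = 28 beats; 0.5 beats/chord → 56 chords.
Total: 19 + 48 + 6 + 48 + 56 = 177.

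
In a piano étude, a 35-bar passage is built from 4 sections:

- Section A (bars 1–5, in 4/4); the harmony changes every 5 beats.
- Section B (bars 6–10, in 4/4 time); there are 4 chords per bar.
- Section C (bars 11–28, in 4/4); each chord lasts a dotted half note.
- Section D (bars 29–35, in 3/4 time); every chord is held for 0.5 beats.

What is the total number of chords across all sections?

A has 20 beats and chords last 5 each, so 4 chords.
B has 20 beats and chords last 1 each, so 20 chords.
C has 72 beats and chords last 3 each, so 24 chords.
D has 21 beats and chords last 0.5 each, so 42 chords.
Total: 4 + 20 + 24 + 42 = 90.

90 chords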